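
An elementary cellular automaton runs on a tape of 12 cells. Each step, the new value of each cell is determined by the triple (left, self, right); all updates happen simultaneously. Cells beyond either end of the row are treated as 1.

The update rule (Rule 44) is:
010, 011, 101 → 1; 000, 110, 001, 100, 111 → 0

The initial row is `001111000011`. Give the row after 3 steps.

001000000010
001000000011
001000000010

001000000010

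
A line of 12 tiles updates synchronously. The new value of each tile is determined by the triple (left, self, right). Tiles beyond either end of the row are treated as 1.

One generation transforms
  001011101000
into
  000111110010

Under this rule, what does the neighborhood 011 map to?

At position 4 the neighborhood is 011; the next row has 1 there.

1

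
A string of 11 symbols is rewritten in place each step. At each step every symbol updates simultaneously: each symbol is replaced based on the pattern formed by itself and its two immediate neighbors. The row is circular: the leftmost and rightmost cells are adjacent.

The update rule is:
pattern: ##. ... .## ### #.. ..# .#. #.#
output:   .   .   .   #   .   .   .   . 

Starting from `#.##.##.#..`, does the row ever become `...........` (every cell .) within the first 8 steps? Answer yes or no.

...........
all cells are . at step 1

yes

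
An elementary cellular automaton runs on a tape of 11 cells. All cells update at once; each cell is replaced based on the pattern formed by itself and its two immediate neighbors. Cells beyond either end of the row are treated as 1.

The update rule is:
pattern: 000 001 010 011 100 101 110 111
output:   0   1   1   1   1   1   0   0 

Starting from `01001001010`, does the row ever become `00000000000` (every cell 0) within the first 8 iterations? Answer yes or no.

yes

11111111111
00000000000
all cells are 0 at iteration 2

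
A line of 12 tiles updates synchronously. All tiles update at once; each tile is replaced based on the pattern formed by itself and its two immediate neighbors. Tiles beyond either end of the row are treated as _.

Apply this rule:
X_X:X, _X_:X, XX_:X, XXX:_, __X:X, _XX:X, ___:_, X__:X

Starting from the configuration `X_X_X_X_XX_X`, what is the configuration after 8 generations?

XXXXXXXXXXXX
X__________X
XX________XX
XXX______XXX
X_XX____XX_X
XXXXX__XXXXX
X___XXXX___X
XX_XX__XX_XX

XX_XX__XX_XX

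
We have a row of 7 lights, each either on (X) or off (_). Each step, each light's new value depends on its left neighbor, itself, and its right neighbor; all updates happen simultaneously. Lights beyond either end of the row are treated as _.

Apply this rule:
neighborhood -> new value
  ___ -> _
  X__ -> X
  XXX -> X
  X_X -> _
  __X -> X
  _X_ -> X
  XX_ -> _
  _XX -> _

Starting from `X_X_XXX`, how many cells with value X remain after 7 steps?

4

step 1: X_X__X_
step 2: X_XXXXX
step 3: X__XXX_
step 4: XXX_X_X
step 5: _X__X_X
step 6: XXXXX_X
step 7: _XXX__X
count of X: 4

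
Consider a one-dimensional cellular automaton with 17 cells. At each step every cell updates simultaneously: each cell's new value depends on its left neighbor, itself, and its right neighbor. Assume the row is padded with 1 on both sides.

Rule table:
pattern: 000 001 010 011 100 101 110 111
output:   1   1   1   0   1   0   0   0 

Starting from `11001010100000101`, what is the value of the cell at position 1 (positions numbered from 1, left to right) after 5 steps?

0

00111010111111100
11000010000000011
00111111111111100
11000000000000011
00111111111111100
position 1 holds 0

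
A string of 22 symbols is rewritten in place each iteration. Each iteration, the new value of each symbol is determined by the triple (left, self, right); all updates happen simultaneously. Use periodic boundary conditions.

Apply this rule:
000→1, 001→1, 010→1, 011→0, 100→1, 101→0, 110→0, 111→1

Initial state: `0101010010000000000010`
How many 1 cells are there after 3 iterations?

iteration 1: 1101011111111111111111
iteration 2: 1001001111111111111111
iteration 3: 0111110111111111111111
count of 1: 20

20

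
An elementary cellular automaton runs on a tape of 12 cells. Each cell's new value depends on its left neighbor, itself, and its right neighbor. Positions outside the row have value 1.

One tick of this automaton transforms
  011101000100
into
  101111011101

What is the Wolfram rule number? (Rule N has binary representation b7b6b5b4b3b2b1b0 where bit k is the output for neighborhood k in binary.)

231

position 2: 111 → 1  (bit 7 = 1)
position 3: 110 → 1  (bit 6 = 1)
position 0: 101 → 1  (bit 5 = 1)
position 6: 100 → 0  (bit 4 = 0)
position 1: 011 → 0  (bit 3 = 0)
position 5: 010 → 1  (bit 2 = 1)
position 8: 001 → 1  (bit 1 = 1)
position 7: 000 → 1  (bit 0 = 1)
bits b7..b0 = 11100111 = 231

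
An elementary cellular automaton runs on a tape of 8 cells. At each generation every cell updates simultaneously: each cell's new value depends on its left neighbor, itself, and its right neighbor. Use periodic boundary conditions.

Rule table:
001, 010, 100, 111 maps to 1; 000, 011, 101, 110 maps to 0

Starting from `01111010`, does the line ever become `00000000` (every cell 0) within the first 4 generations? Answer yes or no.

generation 1: 10110011
generation 2: 00001101
generation 3: 10010001
generation 4: 01111010
generation 4 is 01111010, still not uniform 0

no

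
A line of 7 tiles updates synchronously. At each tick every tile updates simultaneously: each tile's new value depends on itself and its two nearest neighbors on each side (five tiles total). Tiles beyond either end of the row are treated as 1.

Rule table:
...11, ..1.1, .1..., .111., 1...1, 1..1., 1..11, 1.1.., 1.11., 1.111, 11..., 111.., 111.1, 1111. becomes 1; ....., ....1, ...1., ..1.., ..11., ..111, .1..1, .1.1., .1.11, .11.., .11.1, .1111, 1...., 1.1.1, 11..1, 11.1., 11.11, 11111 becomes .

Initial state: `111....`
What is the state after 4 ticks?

.111..1
.111.1.
.111...
.111111

.111111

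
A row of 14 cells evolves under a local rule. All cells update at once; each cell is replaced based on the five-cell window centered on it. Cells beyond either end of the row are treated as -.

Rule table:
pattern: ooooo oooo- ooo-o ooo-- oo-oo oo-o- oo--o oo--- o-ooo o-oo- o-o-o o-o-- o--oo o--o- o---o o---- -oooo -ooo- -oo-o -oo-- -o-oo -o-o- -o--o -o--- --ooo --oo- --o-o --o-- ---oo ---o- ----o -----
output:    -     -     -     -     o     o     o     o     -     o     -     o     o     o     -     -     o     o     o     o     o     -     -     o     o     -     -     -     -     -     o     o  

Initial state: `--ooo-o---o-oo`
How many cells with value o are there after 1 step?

o-oo-ooo---ooo
count of o: 9

9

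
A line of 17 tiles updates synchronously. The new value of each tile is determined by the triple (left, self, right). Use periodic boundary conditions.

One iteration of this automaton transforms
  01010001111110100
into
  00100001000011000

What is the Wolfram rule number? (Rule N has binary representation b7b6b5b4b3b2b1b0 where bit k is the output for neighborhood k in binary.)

position 8: 111 → 0  (bit 7 = 0)
position 12: 110 → 1  (bit 6 = 1)
position 2: 101 → 1  (bit 5 = 1)
position 4: 100 → 0  (bit 4 = 0)
position 7: 011 → 1  (bit 3 = 1)
position 1: 010 → 0  (bit 2 = 0)
position 0: 001 → 0  (bit 1 = 0)
position 5: 000 → 0  (bit 0 = 0)
bits b7..b0 = 01101000 = 104

104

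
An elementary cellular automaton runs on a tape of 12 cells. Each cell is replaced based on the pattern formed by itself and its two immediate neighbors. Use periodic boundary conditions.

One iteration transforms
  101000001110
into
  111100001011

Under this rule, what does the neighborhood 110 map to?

1

At position 10 the neighborhood is 110; the next row has 1 there.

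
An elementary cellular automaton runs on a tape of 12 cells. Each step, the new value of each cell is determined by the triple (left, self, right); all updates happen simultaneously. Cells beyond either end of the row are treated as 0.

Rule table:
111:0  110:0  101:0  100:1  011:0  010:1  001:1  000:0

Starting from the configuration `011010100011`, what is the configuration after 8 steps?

111011100000

100010110100
110110000110
000001001001
000011111111
000100000000
001110000000
010001000000
111011100000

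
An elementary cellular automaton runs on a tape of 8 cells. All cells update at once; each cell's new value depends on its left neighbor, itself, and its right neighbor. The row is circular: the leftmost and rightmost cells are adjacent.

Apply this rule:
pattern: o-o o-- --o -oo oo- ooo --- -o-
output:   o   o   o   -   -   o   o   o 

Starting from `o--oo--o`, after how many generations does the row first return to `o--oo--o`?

2

generation 1: -oo--oo-
generation 2: o--oo--o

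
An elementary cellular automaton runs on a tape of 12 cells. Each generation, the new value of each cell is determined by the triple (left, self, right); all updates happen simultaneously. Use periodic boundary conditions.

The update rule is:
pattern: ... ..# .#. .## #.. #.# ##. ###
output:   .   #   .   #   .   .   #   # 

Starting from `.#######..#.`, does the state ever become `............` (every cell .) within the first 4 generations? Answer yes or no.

no

########.#..
########...#
########..##
########.###
generation 4 is ########.###, still not uniform .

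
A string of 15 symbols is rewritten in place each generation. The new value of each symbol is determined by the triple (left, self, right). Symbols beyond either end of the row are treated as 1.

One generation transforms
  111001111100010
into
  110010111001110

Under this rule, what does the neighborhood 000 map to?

At position 11 the neighborhood is 000; the next row has 1 there.

1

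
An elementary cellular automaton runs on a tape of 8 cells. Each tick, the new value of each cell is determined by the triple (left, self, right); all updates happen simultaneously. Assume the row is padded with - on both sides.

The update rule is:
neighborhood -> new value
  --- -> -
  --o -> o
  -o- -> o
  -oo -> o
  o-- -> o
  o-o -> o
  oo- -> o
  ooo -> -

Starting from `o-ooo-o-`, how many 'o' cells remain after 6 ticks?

tick 1: ooo-oooo
tick 2: o-ooo--o
tick 3: ooo-oooo  (repeats tick 1; period 2)
tick 6: o-ooo--o
count of o: 5

5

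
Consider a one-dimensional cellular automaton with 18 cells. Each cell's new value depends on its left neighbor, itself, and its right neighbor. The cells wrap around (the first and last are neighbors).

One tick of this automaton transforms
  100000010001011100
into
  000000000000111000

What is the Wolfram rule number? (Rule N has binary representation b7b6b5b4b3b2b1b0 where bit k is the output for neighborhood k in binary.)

position 14: 111 → 1  (bit 7 = 1)
position 15: 110 → 0  (bit 6 = 0)
position 12: 101 → 1  (bit 5 = 1)
position 1: 100 → 0  (bit 4 = 0)
position 13: 011 → 1  (bit 3 = 1)
position 0: 010 → 0  (bit 2 = 0)
position 6: 001 → 0  (bit 1 = 0)
position 2: 000 → 0  (bit 0 = 0)
bits b7..b0 = 10101000 = 168

168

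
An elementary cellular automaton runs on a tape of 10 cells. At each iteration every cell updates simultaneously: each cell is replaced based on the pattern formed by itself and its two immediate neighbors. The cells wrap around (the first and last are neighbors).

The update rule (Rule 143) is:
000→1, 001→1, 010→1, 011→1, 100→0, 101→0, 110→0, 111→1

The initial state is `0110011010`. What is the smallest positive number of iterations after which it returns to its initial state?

iteration 1: 1100110010
iteration 2: 1001100110
iteration 3: 1011001100
iteration 4: 1010011001
iteration 5: 0010110011
iteration 6: 0110100110
iteration 7: 1100101100
iteration 8: 1001101001
iteration 9: 0011001011
iteration 10: 0110011010

10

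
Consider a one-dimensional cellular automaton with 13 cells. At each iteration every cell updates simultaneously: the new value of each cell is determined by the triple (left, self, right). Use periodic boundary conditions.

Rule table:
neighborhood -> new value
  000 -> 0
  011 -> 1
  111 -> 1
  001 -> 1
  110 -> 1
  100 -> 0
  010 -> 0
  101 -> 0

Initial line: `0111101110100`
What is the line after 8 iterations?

1111101110000
1111101110001
1111101110011
1111101110111
1111101110111  (fixed point — unchanged through iteration 8)

1111101110111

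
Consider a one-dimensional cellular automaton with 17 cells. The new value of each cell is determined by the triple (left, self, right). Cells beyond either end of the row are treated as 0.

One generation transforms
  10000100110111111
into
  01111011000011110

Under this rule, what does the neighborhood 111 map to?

1

At position 12 the neighborhood is 111; the next row has 1 there.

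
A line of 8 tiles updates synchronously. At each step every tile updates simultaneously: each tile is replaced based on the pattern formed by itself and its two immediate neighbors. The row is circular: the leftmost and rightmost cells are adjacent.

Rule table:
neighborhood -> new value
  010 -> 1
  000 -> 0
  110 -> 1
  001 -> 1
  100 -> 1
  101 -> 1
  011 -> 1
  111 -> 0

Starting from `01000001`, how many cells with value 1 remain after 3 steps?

7

step 1: 11100011
step 2: 00110110
step 3: 01111111
count of 1: 7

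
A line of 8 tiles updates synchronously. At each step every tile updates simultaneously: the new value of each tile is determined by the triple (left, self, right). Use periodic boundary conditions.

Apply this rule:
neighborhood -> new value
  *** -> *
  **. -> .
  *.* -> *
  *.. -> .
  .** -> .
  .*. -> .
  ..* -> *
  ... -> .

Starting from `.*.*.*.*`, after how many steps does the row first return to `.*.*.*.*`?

2

*.*.*.*.
.*.*.*.*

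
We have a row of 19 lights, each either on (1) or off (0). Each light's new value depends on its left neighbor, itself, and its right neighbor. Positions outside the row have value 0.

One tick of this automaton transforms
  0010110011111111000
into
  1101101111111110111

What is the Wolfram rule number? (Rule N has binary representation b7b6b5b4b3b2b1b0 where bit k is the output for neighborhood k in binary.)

position 9: 111 → 1  (bit 7 = 1)
position 5: 110 → 0  (bit 6 = 0)
position 3: 101 → 1  (bit 5 = 1)
position 6: 100 → 1  (bit 4 = 1)
position 4: 011 → 1  (bit 3 = 1)
position 2: 010 → 0  (bit 2 = 0)
position 1: 001 → 1  (bit 1 = 1)
position 0: 000 → 1  (bit 0 = 1)
bits b7..b0 = 10111011 = 187

187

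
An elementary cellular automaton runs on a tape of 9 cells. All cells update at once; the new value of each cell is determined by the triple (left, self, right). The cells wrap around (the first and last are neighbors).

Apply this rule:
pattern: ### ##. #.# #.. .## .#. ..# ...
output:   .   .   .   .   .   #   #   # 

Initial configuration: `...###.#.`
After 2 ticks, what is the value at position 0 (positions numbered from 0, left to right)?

.

###....#.
....####.
position 0 holds .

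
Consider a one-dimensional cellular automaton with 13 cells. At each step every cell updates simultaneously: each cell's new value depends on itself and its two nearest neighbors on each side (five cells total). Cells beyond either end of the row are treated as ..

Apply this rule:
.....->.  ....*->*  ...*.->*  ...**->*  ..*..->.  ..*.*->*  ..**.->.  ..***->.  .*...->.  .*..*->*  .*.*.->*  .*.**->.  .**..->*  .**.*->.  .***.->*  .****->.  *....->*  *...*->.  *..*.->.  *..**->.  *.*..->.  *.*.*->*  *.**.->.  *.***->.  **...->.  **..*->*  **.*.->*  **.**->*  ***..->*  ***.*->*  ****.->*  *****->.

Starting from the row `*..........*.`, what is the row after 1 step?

..*......**..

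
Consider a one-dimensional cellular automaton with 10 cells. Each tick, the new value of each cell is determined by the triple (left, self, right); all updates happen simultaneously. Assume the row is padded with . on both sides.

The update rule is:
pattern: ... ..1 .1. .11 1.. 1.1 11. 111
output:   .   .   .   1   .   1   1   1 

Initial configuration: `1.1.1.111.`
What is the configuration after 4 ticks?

...111111.

tick 1: .1.1.1111.
tick 2: ..1.11111.
tick 3: ...111111.
tick 4: ...111111.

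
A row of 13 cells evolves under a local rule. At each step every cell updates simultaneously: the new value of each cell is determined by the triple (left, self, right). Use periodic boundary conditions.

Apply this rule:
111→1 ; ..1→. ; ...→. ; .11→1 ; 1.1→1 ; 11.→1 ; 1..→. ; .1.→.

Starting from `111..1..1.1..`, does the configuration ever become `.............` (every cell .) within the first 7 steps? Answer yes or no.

no

111......1...
111..........
111..........  (fixed point — unchanged through step 7)
step 7 is 111.........., still not uniform .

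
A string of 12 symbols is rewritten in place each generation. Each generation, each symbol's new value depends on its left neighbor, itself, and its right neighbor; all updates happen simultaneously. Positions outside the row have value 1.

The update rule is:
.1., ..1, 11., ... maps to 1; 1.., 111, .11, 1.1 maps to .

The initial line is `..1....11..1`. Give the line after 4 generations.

.11.111.1.1.
..1...1.1.1.
.11.111.1.1.  (repeats generation 1; period 2)
generation 4: ..1...1.1.1.

..1...1.1.1.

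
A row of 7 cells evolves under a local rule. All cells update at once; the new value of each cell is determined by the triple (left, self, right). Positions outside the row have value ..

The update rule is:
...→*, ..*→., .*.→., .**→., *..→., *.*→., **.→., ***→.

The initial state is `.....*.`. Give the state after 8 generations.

.....**

****...
.....**
****...  (repeats generation 1; period 2)
generation 8: .....**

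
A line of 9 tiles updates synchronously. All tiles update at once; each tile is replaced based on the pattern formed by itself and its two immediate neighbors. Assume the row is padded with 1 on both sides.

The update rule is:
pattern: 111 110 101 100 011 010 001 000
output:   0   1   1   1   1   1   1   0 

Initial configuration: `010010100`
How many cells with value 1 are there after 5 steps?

111111111
000000000
100000001
110000011
011000110
count of 1: 4

4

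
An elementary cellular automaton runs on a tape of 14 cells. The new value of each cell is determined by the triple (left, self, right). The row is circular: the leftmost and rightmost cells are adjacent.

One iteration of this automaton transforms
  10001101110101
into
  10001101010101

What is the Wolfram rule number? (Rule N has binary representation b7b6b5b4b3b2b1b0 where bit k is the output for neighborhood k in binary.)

position 8: 111 → 0  (bit 7 = 0)
position 0: 110 → 1  (bit 6 = 1)
position 6: 101 → 0  (bit 5 = 0)
position 1: 100 → 0  (bit 4 = 0)
position 4: 011 → 1  (bit 3 = 1)
position 11: 010 → 1  (bit 2 = 1)
position 3: 001 → 0  (bit 1 = 0)
position 2: 000 → 0  (bit 0 = 0)
bits b7..b0 = 01001100 = 76

76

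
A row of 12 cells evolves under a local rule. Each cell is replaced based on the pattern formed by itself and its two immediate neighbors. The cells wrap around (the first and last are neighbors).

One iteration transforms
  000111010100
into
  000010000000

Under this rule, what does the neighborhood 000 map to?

At position 0 the neighborhood is 000; the next row has 0 there.

0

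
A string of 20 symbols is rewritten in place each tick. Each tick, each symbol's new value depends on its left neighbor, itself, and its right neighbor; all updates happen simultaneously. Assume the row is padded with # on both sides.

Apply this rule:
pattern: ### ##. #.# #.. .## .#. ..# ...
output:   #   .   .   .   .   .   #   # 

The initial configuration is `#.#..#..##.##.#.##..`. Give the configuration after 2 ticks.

.###..#..##########.

tick 1: ....#..#...........#
tick 2: .###..#..##########.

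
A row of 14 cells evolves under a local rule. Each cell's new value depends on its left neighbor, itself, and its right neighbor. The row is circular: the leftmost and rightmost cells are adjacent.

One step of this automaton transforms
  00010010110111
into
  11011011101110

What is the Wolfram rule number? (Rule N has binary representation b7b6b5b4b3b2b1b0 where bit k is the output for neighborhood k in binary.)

189

position 12: 111 → 1  (bit 7 = 1)
position 9: 110 → 0  (bit 6 = 0)
position 7: 101 → 1  (bit 5 = 1)
position 0: 100 → 1  (bit 4 = 1)
position 8: 011 → 1  (bit 3 = 1)
position 3: 010 → 1  (bit 2 = 1)
position 2: 001 → 0  (bit 1 = 0)
position 1: 000 → 1  (bit 0 = 1)
bits b7..b0 = 10111101 = 189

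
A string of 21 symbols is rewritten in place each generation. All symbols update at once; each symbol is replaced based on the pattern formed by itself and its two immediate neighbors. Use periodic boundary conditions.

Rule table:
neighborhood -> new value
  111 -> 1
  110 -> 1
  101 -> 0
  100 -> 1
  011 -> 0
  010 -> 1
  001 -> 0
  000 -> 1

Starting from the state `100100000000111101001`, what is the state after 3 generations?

110111111110011101100
010011111111001100110
011001111111100110011

011001111111100110011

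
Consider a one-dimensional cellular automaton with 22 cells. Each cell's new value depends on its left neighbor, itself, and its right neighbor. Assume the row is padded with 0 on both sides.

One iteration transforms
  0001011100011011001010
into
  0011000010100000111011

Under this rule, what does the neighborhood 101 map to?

0

At position 4 the neighborhood is 101; the next row has 0 there.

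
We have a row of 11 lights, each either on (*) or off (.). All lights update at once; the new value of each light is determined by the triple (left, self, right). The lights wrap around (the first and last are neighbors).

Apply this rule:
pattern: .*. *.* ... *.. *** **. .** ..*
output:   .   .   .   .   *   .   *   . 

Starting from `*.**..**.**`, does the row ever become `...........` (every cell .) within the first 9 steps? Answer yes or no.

..*...*..**
.........*.
...........
all cells are . at step 3

yes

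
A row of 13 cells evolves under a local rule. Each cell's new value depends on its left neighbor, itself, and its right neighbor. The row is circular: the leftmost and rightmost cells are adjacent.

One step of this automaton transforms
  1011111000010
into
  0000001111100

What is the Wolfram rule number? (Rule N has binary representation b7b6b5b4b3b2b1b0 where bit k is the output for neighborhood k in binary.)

position 3: 111 → 0  (bit 7 = 0)
position 6: 110 → 1  (bit 6 = 1)
position 1: 101 → 0  (bit 5 = 0)
position 7: 100 → 1  (bit 4 = 1)
position 2: 011 → 0  (bit 3 = 0)
position 0: 010 → 0  (bit 2 = 0)
position 10: 001 → 1  (bit 1 = 1)
position 8: 000 → 1  (bit 0 = 1)
bits b7..b0 = 01010011 = 83

83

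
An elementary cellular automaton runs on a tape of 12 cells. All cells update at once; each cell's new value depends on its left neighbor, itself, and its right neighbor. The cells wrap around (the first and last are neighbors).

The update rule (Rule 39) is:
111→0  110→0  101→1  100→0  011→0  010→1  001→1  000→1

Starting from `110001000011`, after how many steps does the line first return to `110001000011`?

000111011100
111000100001
000011101110
111100010000
000001110111
011110001000
100000111011
001111000100
110000011101
000111100010
111000001110
000011110001
011100000111
100001111000
101110000011
010000111100
110111000001
001000011110
111011100000
000100001111
011101110000
100010000111
001110111000
110001000011

24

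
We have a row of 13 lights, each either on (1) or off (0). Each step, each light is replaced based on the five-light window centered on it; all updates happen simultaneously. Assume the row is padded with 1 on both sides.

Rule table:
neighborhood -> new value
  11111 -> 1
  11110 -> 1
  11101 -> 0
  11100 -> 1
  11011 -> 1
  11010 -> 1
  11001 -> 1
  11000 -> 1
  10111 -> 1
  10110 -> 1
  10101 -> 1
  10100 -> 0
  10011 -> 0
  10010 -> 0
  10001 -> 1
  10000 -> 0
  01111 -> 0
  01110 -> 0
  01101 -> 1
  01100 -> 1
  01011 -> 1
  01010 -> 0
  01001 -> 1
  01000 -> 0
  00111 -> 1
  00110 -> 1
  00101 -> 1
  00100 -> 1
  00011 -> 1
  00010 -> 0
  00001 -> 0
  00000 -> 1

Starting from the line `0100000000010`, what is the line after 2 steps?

1111101111010

1000111110011
1111101111010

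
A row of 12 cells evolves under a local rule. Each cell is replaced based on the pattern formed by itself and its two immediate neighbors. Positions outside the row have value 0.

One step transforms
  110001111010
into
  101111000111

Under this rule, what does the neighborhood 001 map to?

1

At position 4 the neighborhood is 001; the next row has 1 there.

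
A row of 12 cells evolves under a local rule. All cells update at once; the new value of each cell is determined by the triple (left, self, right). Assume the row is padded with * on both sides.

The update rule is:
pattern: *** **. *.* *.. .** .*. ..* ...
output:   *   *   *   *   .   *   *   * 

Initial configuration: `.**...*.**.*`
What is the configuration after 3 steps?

***.******.*

*.******.**.
**.******.**
***.******.*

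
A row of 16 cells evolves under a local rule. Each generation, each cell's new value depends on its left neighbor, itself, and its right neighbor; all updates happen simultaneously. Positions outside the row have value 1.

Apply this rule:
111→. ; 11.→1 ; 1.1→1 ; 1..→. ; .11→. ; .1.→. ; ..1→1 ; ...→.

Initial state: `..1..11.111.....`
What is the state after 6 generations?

1.11.1....1.1.1.

generation 1: .1..1.11..1....1
generation 2: 1..1.1.1.1....1.
generation 3: 1.1.1.1.1....1.1
generation 4: 11.1.1.1....1.1.
generation 5: .11.1.1....1.1.1
generation 6: 1.11.1....1.1.1.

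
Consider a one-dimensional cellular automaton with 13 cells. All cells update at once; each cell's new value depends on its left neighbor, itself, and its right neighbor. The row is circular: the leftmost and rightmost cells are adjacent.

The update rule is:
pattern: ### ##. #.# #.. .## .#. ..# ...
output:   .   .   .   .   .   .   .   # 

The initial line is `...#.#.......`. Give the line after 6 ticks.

##.....######
...###.......
##.....######  (repeats tick 1; period 2)
tick 6: ...###.......

...###.......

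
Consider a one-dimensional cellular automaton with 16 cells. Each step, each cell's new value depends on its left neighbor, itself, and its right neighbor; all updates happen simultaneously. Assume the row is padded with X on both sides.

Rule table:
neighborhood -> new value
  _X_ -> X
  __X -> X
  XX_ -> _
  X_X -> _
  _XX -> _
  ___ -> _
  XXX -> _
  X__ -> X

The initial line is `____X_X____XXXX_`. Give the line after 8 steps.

X__XX_XX__X_____
_XX_____XXXX___X
___X___X____X_X_
X_XXX_XXX__XX_X_
_________XX___X_
X_______X__X_XX_
_X_____XXXXX____
_XX___X_____X__X

_XX___X_____X__X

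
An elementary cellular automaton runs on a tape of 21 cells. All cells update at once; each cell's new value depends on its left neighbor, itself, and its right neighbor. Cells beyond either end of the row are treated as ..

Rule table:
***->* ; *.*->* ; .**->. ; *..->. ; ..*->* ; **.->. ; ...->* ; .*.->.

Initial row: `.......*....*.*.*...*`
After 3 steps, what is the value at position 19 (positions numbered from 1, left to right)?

*******..***.*.*..**.
.*****..*.*.*.*..*...
*.***..*.*.*.*..*..**
position 19 holds .

.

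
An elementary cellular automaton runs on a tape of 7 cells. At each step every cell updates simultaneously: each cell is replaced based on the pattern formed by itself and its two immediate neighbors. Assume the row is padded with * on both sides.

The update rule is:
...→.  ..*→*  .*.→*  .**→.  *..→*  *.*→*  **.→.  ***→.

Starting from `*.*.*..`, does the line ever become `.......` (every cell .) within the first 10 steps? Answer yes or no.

no

.******
*......
.*....*
***..*.
...****
*.*....
.***..*
*...**.
.*.*..*
******.
step 10 is ******., still not uniform .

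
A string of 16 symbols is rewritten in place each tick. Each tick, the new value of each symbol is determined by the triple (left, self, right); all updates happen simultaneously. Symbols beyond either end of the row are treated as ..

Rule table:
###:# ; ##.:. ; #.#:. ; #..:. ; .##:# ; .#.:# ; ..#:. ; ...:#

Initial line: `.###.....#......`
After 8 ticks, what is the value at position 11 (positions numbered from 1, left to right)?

.##..###.#.#####
.#...##..#.####.
.#.#.#...#.###..
.#.#.#.#.#.##..#
.#.#.#.#.#.#...#
.#.#.#.#.#.#.#.#
.#.#.#.#.#.#.#.#  (fixed point — unchanged through tick 8)
position 11 holds .

.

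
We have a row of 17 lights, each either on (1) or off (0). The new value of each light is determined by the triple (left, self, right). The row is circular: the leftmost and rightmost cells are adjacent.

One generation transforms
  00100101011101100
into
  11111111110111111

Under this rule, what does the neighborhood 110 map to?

At position 11 the neighborhood is 110; the next row has 1 there.

1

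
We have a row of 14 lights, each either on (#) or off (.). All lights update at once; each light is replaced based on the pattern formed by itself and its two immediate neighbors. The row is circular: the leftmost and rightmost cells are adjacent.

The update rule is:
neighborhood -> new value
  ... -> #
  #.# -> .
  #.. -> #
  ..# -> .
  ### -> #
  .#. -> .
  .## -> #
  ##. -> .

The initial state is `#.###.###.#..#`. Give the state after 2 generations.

#.#.#.#.##....

..##..##...#.#
#.#.#.#.##....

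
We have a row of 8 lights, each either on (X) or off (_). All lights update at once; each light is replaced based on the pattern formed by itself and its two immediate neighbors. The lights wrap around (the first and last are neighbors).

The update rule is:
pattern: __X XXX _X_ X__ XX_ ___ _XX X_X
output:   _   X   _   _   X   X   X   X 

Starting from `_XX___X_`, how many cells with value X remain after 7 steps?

6

_XX_X___
_XXX__XX
XXXX__XX
XXXX__XX  (fixed point — unchanged through step 7)
count of X: 6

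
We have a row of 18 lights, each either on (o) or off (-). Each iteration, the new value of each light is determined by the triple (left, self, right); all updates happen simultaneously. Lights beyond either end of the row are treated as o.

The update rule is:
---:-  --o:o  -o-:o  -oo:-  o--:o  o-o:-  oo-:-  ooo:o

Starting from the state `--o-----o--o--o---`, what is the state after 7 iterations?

oooo---ooooooooo-o
ooo-o-o-ooooooo---
oo--o-o--ooooo-o-o
o-ooo-ooo-ooo--o--
---o---o---o-ooooo
o-ooo-ooo-oo--oooo
---o---o----oo-ooo

---o---o----oo-ooo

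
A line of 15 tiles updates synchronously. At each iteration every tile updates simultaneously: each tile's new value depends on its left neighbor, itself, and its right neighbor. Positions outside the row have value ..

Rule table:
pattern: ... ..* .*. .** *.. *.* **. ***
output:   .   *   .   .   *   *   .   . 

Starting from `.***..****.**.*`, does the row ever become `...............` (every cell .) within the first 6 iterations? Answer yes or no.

no

*...**....*..*.
.*.*..*..*.**.*
*.*.**.**.*..*.
.*.*..*..*.**.*  (repeats iteration 2; period 2)
iteration 6: .*.*..*..*.**.*
iteration 6 is .*.*..*..*.**.*, still not uniform .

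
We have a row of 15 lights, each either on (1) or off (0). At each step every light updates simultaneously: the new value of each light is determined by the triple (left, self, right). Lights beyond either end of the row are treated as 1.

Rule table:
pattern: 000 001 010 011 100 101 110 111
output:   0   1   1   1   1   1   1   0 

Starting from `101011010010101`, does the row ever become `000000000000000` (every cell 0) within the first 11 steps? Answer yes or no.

111111111111111
000000000000000
all cells are 0 at step 2

yes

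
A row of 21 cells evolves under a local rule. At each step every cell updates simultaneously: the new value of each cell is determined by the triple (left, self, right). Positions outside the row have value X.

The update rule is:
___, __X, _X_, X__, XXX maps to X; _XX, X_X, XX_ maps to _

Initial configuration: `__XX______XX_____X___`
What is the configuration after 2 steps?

X_XX_XXXX_XX_XXXXXXXX

XX__XXXXXX__XXXXXXXXX
X_XX_XXXX_XX_XXXXXXXX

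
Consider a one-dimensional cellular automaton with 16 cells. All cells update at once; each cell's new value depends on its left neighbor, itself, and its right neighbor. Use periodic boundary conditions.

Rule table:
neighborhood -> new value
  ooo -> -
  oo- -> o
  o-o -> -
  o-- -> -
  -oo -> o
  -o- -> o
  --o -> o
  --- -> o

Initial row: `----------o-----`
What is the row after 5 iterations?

ooooooooooo-o-o-

iteration 1: ooooooooooo-oooo
iteration 2: ----------o-o---
iteration 3: ooooooooooo-o-oo
iteration 4: ----------o-o-o-
iteration 5: ooooooooooo-o-o-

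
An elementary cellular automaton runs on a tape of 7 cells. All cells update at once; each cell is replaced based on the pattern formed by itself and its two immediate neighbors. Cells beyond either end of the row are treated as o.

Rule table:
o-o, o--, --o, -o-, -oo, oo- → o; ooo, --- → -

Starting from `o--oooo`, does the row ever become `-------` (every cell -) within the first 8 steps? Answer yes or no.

yes

step 1: oooo---
step 2: ---oo-o
step 3: o-ooooo
step 4: ooo----
step 5: --oo--o
step 6: ooooooo
step 7: -------
all cells are - at step 7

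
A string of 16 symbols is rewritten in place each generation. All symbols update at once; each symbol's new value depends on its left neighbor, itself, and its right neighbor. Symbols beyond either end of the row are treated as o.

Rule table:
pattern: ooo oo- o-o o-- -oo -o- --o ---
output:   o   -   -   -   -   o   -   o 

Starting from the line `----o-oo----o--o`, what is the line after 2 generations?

-oo-o----oo-o---
----o-oo----o-o-

----o-oo----o-o-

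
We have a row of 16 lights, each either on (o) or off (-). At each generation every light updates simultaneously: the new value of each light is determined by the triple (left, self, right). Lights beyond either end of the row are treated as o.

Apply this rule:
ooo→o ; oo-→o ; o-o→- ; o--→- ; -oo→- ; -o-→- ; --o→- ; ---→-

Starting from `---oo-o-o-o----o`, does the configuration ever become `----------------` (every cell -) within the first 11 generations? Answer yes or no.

generation 1: ----o-----------
generation 2: ----------------
all cells are - at generation 2

yes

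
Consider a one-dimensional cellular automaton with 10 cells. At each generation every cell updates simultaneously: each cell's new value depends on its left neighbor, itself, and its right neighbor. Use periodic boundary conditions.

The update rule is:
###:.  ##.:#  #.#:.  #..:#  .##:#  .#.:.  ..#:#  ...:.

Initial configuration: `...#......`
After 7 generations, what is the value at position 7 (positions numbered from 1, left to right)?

.

..#.#.....
.#...#....
#.#.#.#...
.......#.#
#.....#...
.#...#.#.#
..#.#.....
position 7 holds .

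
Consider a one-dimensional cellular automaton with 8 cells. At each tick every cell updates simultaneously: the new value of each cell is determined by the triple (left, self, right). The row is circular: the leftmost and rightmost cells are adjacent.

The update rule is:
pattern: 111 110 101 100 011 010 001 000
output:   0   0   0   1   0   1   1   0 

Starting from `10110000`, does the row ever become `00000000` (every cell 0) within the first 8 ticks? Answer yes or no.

yes

tick 1: 10001001
tick 2: 01011110
tick 3: 11000001
tick 4: 00100010
tick 5: 01110111
tick 6: 00000000
all cells are 0 at tick 6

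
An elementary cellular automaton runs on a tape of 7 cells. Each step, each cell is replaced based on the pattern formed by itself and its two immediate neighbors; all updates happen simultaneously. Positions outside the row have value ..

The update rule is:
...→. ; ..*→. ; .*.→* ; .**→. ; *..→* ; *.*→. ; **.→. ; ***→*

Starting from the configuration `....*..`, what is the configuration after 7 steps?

......*

step 1: ....**.
step 2: ......*
step 3: ......*  (fixed point — unchanged through step 7)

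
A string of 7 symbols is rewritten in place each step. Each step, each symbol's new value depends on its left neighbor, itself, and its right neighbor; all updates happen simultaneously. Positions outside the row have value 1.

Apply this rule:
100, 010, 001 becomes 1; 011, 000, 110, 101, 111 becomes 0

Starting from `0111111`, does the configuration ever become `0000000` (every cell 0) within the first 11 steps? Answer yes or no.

step 1: 0000000
all cells are 0 at step 1

yes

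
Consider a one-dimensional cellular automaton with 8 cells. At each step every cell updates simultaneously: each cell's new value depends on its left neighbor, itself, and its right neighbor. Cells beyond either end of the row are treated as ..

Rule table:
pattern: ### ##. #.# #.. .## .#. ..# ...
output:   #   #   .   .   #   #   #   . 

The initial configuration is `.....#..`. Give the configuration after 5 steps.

step 1: ....##..
step 2: ...###..
step 3: ..####..
step 4: .#####..
step 5: ######..

######..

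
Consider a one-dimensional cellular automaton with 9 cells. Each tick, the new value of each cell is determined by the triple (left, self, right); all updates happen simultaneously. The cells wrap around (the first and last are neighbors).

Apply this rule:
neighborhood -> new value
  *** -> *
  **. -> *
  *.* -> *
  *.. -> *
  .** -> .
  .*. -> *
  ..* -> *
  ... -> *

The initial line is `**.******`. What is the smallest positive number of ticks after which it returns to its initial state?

9

tick 1: ***.*****
tick 2: ****.****
tick 3: *****.***
tick 4: ******.**
tick 5: *******.*
tick 6: ********.
tick 7: .********
tick 8: *.*******
tick 9: **.******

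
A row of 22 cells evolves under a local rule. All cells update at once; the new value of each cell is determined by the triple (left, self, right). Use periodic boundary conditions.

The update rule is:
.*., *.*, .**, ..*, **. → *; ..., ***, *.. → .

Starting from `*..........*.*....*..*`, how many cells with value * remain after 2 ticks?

9

*.........****...**.**
*........**..*..*****.
count of *: 9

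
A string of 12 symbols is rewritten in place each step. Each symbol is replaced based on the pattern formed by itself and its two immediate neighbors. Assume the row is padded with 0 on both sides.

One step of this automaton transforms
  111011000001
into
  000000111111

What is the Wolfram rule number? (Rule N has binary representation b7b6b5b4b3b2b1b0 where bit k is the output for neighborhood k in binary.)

23

position 1: 111 → 0  (bit 7 = 0)
position 2: 110 → 0  (bit 6 = 0)
position 3: 101 → 0  (bit 5 = 0)
position 6: 100 → 1  (bit 4 = 1)
position 0: 011 → 0  (bit 3 = 0)
position 11: 010 → 1  (bit 2 = 1)
position 10: 001 → 1  (bit 1 = 1)
position 7: 000 → 1  (bit 0 = 1)
bits b7..b0 = 00010111 = 23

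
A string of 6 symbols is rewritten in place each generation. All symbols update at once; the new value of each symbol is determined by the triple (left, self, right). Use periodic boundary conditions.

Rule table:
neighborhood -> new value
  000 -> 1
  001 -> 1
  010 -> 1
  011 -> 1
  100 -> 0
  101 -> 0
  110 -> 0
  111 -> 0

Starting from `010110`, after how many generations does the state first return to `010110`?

6

110100
100101
001101
011001
010011
010110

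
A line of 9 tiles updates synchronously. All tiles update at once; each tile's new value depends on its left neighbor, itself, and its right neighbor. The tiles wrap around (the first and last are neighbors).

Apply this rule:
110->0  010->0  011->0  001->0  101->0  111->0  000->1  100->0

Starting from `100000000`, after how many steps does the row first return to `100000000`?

2

001111110
100000000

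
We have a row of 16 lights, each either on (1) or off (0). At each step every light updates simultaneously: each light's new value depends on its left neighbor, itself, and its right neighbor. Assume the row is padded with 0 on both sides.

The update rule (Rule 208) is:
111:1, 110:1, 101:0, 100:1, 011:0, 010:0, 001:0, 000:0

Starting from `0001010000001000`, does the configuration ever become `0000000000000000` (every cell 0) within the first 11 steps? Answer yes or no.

0000001000000100
0000000100000010
0000000010000001
0000000001000000
0000000000100000
0000000000010000
0000000000001000
0000000000000100
0000000000000010
0000000000000001
0000000000000000
all cells are 0 at step 11

yes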